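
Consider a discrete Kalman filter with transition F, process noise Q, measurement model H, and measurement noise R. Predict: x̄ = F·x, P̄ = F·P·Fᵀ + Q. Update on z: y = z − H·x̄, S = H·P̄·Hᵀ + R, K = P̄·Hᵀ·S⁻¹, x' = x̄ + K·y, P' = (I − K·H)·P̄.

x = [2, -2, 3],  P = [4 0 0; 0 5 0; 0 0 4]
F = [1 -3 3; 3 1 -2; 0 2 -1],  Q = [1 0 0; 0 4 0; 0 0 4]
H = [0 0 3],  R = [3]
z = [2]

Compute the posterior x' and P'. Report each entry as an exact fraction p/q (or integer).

x' = [479/85, 244/85, 49/85]
P' = [2018/85 -27/85 -42/85; -27/85 4213/85 18/85; -42/85 18/85 28/85]

x̄ = F·x = [17, -2, -7]
P̄ = F·P·Fᵀ + Q = [86 -27 -42; -27 61 18; -42 18 28]
y = z − H·x̄ = [23]
S = H·P̄·Hᵀ + R = [255]
K = P̄·Hᵀ·S⁻¹ = [-42/85; 18/85; 28/85]
x' = x̄ + K·y = [479/85, 244/85, 49/85]
P' = (I − K·H)·P̄ = [2018/85 -27/85 -42/85; -27/85 4213/85 18/85; -42/85 18/85 28/85]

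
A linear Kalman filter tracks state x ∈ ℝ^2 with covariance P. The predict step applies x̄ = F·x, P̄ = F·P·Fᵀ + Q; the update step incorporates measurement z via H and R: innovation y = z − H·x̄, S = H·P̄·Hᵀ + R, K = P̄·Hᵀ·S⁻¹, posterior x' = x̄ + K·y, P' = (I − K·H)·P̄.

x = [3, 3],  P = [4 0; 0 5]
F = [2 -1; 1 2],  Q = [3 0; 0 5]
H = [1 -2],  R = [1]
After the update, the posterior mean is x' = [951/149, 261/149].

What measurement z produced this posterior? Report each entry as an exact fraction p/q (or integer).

x̄ = F·x = [3, 9]
P̄ = F·P·Fᵀ + Q = [24 -2; -2 29]
S = H·P̄·Hᵀ + R = [149]
K = P̄·Hᵀ·S⁻¹ = [28/149; -60/149]
x' − x̄ = [504/149, -1080/149] = K·y
y = (KᵀK)⁻¹·Kᵀ·(x' − x̄) = [18]
z = y + H·x̄ = [18] + [-15] = [3]

z = [3]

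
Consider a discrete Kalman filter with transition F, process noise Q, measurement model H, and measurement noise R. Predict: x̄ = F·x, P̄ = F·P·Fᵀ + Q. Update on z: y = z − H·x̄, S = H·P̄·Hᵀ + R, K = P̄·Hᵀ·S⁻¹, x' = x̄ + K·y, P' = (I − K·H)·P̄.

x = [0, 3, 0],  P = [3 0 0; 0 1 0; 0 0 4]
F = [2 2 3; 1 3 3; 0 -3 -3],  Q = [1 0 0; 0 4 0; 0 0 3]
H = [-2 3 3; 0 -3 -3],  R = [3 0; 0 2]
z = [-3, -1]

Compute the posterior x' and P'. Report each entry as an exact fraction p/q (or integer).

x̄ = F·x = [6, 9, -9]
P̄ = F·P·Fᵀ + Q = [53 48 -42; 48 52 -45; -42 -45 48]
y = z − H·x̄ = [9, -1]
S = H·P̄·Hᵀ + R = [233 -54; -54 92]
K = P̄·Hᵀ·S⁻¹ = [-2267/4630 -4473/9260; -4017/9260 -8943/18520; 807/1852 585/3704]
x' = x̄ + K·y = [19227/9260, 103317/18520, -19395/3704]
P' = (I − K·H)·P̄ = [5637/4630 10497/9260 -1503/1852; 10497/9260 172687/18520 -33345/3704; -1503/1852 -33345/3704 32955/3704]

x' = [19227/9260, 103317/18520, -19395/3704]
P' = [5637/4630 10497/9260 -1503/1852; 10497/9260 172687/18520 -33345/3704; -1503/1852 -33345/3704 32955/3704]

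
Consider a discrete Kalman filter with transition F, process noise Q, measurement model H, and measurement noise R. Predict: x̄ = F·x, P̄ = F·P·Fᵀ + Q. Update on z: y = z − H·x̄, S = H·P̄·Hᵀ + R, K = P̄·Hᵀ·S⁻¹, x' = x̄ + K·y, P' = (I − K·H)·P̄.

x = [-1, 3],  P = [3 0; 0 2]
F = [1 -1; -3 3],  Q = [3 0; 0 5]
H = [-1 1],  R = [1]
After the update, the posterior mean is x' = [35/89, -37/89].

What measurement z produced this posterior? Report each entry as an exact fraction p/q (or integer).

x̄ = F·x = [-4, 12]
P̄ = F·P·Fᵀ + Q = [8 -15; -15 50]
S = H·P̄·Hᵀ + R = [89]
K = P̄·Hᵀ·S⁻¹ = [-23/89; 65/89]
x' − x̄ = [391/89, -1105/89] = K·y
y = (KᵀK)⁻¹·Kᵀ·(x' − x̄) = [-17]
z = y + H·x̄ = [-17] + [16] = [-1]

z = [-1]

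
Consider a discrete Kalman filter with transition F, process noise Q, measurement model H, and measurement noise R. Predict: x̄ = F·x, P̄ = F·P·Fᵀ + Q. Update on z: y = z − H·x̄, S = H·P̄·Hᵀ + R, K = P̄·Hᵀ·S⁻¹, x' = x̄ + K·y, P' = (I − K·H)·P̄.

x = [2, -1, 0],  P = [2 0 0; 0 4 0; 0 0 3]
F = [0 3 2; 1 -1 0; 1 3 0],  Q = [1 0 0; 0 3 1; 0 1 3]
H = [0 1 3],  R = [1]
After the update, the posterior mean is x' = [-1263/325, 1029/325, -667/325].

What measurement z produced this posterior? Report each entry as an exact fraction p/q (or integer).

z = [-3]

x̄ = F·x = [-3, 3, -1]
P̄ = F·P·Fᵀ + Q = [49 -12 36; -12 9 -9; 36 -9 41]
S = H·P̄·Hᵀ + R = [325]
K = P̄·Hᵀ·S⁻¹ = [96/325; -18/325; 114/325]
x' − x̄ = [-288/325, 54/325, -342/325] = K·y
y = (KᵀK)⁻¹·Kᵀ·(x' − x̄) = [-3]
z = y + H·x̄ = [-3] + [0] = [-3]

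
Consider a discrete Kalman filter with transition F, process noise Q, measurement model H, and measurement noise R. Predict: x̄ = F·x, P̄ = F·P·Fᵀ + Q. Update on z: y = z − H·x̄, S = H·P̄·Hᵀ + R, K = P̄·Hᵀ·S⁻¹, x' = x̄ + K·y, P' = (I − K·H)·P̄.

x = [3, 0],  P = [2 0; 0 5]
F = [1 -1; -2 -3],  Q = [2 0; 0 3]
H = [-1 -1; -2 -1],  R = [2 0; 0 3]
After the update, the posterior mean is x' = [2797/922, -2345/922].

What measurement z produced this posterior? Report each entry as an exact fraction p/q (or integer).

z = [-1, -3]

x̄ = F·x = [3, -6]
P̄ = F·P·Fᵀ + Q = [9 11; 11 56]
S = H·P̄·Hᵀ + R = [89 107; 107 139]
K = P̄·Hᵀ·S⁻¹ = [323/922 -441/922; -967/922 227/922]
x' − x̄ = [31/922, 3187/922] = K·y
y = (KᵀK)⁻¹·Kᵀ·(x' − x̄) = [-4, -3]
z = y + H·x̄ = [-4, -3] + [3, 0] = [-1, -3]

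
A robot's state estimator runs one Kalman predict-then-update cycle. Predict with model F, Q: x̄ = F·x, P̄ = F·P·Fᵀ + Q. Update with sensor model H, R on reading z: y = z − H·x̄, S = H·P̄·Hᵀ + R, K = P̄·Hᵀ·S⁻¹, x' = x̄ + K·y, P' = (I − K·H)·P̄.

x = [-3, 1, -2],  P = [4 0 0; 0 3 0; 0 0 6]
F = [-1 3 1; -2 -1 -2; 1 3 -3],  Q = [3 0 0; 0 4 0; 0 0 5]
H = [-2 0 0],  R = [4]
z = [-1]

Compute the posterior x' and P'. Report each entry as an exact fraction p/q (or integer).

x' = [24/41, 829/82, 457/82]
P' = [40/41 -13/41 5/41; -13/41 1758/41 844/41; 5/41 844/41 3665/41]

x̄ = F·x = [4, 9, 6]
P̄ = F·P·Fᵀ + Q = [40 -13 5; -13 47 19; 5 19 90]
y = z − H·x̄ = [7]
S = H·P̄·Hᵀ + R = [164]
K = P̄·Hᵀ·S⁻¹ = [-20/41; 13/82; -5/82]
x' = x̄ + K·y = [24/41, 829/82, 457/82]
P' = (I − K·H)·P̄ = [40/41 -13/41 5/41; -13/41 1758/41 844/41; 5/41 844/41 3665/41]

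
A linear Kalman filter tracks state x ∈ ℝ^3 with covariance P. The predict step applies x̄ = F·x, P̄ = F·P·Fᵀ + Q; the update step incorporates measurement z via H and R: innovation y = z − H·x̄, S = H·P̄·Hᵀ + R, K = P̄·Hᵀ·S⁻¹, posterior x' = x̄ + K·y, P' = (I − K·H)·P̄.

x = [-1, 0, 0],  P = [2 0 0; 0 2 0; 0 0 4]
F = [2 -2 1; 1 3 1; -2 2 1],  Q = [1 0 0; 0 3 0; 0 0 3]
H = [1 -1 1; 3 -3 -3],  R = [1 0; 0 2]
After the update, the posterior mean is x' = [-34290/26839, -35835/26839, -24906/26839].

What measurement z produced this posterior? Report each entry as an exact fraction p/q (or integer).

x̄ = F·x = [-2, -1, 2]
P̄ = F·P·Fᵀ + Q = [21 -4 -12; -4 27 12; -12 12 23]
S = H·P̄·Hᵀ + R = [32 99; 99 1145]
K = P̄·Hᵀ·S⁻¹ = [3896/26839 2265/26839; -8984/26839 -2247/26839; 12814/26839 -4413/26839]
x' − x̄ = [19388/26839, -8996/26839, -78584/26839] = K·y
y = (KᵀK)⁻¹·Kᵀ·(x' − x̄) = [-2, 12]
z = y + H·x̄ = [-2, 12] + [1, -9] = [-1, 3]

z = [-1, 3]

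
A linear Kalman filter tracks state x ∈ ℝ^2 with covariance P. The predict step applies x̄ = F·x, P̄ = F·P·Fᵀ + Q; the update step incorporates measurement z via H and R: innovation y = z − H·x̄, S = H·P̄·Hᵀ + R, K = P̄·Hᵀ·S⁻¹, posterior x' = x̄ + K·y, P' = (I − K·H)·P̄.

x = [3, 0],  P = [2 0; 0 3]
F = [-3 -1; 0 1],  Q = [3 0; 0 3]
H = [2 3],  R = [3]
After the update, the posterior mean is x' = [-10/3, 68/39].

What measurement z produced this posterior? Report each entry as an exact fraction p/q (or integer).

z = [-1]

x̄ = F·x = [-9, 0]
P̄ = F·P·Fᵀ + Q = [24 -3; -3 6]
S = H·P̄·Hᵀ + R = [117]
K = P̄·Hᵀ·S⁻¹ = [1/3; 4/39]
x' − x̄ = [17/3, 68/39] = K·y
y = (KᵀK)⁻¹·Kᵀ·(x' − x̄) = [17]
z = y + H·x̄ = [17] + [-18] = [-1]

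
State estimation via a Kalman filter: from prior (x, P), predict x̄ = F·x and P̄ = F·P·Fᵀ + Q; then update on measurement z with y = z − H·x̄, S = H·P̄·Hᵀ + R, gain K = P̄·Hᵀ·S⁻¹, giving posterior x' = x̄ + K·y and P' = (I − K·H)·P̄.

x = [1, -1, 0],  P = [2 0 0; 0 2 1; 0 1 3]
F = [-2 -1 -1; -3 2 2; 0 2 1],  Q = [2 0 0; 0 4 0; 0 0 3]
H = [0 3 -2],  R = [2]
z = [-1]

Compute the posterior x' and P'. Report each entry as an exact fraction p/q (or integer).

x̄ = F·x = [-1, -5, -2]
P̄ = F·P·Fᵀ + Q = [17 -2 -10; -2 50 20; -10 20 18]
y = z − H·x̄ = [10]
S = H·P̄·Hᵀ + R = [284]
K = P̄·Hᵀ·S⁻¹ = [7/142; 55/142; 6/71]
x' = x̄ + K·y = [-36/71, -80/71, -82/71]
P' = (I − K·H)·P̄ = [1158/71 -527/71 -794/71; -527/71 525/71 760/71; -794/71 760/71 1134/71]

x' = [-36/71, -80/71, -82/71]
P' = [1158/71 -527/71 -794/71; -527/71 525/71 760/71; -794/71 760/71 1134/71]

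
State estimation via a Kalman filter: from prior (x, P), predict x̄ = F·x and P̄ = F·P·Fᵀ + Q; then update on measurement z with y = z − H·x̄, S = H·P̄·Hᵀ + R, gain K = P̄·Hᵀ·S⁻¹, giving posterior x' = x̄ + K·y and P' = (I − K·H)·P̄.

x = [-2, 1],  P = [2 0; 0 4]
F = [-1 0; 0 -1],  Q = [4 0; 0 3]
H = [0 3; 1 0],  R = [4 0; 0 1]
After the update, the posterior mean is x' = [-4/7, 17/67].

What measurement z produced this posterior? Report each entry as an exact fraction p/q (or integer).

z = [1, -1]

x̄ = F·x = [2, -1]
P̄ = F·P·Fᵀ + Q = [6 0; 0 7]
S = H·P̄·Hᵀ + R = [67 0; 0 7]
K = P̄·Hᵀ·S⁻¹ = [0 6/7; 21/67 0]
x' − x̄ = [-18/7, 84/67] = K·y
y = (KᵀK)⁻¹·Kᵀ·(x' − x̄) = [4, -3]
z = y + H·x̄ = [4, -3] + [-3, 2] = [1, -1]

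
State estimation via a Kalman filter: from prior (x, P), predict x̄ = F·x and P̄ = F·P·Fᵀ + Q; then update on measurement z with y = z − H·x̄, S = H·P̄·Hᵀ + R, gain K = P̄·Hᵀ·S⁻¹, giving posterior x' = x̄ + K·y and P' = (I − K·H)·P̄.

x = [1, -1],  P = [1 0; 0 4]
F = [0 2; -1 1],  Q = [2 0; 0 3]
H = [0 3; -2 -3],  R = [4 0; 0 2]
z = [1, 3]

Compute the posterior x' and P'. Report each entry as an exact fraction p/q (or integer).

x̄ = F·x = [-2, -2]
P̄ = F·P·Fᵀ + Q = [18 8; 8 8]
y = z − H·x̄ = [7, -7]
S = H·P̄·Hᵀ + R = [76 -120; -120 242]
K = P̄·Hᵀ·S⁻¹ = [-174/499 -210/499; 126/499 -20/499]
x' = x̄ + K·y = [-746/499, 24/499]
P' = (I − K·H)·P̄ = [558/499 -232/499; -232/499 168/499]

x' = [-746/499, 24/499]
P' = [558/499 -232/499; -232/499 168/499]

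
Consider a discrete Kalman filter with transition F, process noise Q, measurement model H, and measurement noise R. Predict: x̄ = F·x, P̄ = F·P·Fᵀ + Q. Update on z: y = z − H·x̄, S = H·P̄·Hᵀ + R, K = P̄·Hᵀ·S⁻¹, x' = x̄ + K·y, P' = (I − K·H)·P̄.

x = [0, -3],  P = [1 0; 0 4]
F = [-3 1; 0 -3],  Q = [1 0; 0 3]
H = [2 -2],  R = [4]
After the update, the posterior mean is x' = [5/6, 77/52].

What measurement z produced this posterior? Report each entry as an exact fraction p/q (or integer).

x̄ = F·x = [-3, 9]
P̄ = F·P·Fᵀ + Q = [14 -12; -12 39]
S = H·P̄·Hᵀ + R = [312]
K = P̄·Hᵀ·S⁻¹ = [1/6; -17/52]
x' − x̄ = [23/6, -391/52] = K·y
y = (KᵀK)⁻¹·Kᵀ·(x' − x̄) = [23]
z = y + H·x̄ = [23] + [-24] = [-1]

z = [-1]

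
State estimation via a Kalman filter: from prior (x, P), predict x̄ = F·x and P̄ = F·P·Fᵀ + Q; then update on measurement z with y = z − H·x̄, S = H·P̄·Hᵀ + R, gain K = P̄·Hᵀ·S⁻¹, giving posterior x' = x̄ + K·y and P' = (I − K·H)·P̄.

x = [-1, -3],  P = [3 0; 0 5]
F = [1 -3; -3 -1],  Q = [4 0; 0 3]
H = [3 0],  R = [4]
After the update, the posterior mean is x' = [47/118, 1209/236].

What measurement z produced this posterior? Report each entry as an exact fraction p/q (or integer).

x̄ = F·x = [8, 6]
P̄ = F·P·Fᵀ + Q = [52 6; 6 35]
S = H·P̄·Hᵀ + R = [472]
K = P̄·Hᵀ·S⁻¹ = [39/118; 9/236]
x' − x̄ = [-897/118, -207/236] = K·y
y = (KᵀK)⁻¹·Kᵀ·(x' − x̄) = [-23]
z = y + H·x̄ = [-23] + [24] = [1]

z = [1]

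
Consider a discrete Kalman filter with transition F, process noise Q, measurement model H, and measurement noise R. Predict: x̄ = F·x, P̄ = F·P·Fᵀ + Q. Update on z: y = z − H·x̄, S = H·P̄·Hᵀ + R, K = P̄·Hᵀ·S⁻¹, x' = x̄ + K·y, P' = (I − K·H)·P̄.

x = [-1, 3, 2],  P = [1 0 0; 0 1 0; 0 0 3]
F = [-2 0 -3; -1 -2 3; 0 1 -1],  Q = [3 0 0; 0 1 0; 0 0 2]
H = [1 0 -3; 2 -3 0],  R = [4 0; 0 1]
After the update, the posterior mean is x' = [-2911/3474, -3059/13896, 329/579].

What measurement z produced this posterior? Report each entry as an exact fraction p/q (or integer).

z = [-2, -1]

x̄ = F·x = [-4, 1, 1]
P̄ = F·P·Fᵀ + Q = [34 -25 9; -25 33 -11; 9 -11 6]
S = H·P̄·Hᵀ + R = [38 -10; -10 734]
K = P̄·Hᵀ·S⁻¹ = [821/3474 344/1737; 2191/13896 -2791/13896; -127/579 77/1158]
x' − x̄ = [10985/3474, -16955/13896, -250/579] = K·y
y = (KᵀK)⁻¹·Kᵀ·(x' − x̄) = [5, 10]
z = y + H·x̄ = [5, 10] + [-7, -11] = [-2, -1]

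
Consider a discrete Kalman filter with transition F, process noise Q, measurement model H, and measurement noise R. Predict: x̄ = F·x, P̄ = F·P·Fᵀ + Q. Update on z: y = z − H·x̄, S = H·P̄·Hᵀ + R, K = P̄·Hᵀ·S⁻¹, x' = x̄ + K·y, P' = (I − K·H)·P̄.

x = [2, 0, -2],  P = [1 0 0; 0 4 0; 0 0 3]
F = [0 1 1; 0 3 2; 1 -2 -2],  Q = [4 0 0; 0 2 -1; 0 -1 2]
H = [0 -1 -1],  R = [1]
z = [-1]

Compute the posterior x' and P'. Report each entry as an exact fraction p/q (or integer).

x̄ = F·x = [-2, -4, 6]
P̄ = F·P·Fᵀ + Q = [11 18 -14; 18 50 -37; -14 -37 31]
y = z − H·x̄ = [1]
S = H·P̄·Hᵀ + R = [8]
K = P̄·Hᵀ·S⁻¹ = [-1/2; -13/8; 3/4]
x' = x̄ + K·y = [-5/2, -45/8, 27/4]
P' = (I − K·H)·P̄ = [9 23/2 -11; 23/2 231/8 -109/4; -11 -109/4 53/2]

x' = [-5/2, -45/8, 27/4]
P' = [9 23/2 -11; 23/2 231/8 -109/4; -11 -109/4 53/2]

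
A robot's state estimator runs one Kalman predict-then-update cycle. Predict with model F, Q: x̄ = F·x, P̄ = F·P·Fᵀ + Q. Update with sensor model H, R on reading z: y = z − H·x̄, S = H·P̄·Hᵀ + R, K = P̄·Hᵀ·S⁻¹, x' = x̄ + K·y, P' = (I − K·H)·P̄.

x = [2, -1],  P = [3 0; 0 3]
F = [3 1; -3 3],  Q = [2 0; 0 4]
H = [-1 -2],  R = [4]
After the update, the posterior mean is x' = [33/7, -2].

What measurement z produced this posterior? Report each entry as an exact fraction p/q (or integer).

x̄ = F·x = [5, -9]
P̄ = F·P·Fᵀ + Q = [32 -18; -18 58]
S = H·P̄·Hᵀ + R = [196]
K = P̄·Hᵀ·S⁻¹ = [1/49; -1/2]
x' − x̄ = [-2/7, 7] = K·y
y = (KᵀK)⁻¹·Kᵀ·(x' − x̄) = [-14]
z = y + H·x̄ = [-14] + [13] = [-1]

z = [-1]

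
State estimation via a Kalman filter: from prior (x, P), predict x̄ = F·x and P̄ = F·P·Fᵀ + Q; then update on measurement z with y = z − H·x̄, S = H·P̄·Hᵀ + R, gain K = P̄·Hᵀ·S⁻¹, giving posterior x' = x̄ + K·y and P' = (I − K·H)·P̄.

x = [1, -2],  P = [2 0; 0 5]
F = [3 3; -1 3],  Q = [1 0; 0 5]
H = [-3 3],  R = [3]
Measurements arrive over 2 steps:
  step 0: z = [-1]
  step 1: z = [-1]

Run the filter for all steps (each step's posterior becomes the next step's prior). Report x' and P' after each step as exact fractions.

step 0: x' = [-124/23, -662/115], P' = [1097/23 1092/23; 1092/23 5473/115]
step 1: x' = [-242051/265465, -328021/265465], P' = [3998842/265465 3867387/265465; 3867387/265465 3824382/265465]

step 0: x̄ = F·x = [-3, -7]
step 0: P̄ = F·P·Fᵀ + Q = [64 39; 39 52]
step 0: y = z − H·x̄ = [11]
step 0: S = H·P̄·Hᵀ + R = [345]
step 0: K = P̄·Hᵀ·S⁻¹ = [-5/23; 13/115]
step 0: x' = x̄ + K·y = [-124/23, -662/115]
step 0: P' = (I − K·H)·P̄ = [1097/23 1092/23; 1092/23 5473/115]
step 1: x̄ = F·x = [-3846/115, -1366/115]
step 1: P̄ = F·P·Fᵀ + Q = [197017/115 65562/115; 65562/115 22557/115]
step 1: y = z − H·x̄ = [-1511/23]
step 1: S = H·P̄·Hᵀ + R = [159279/23]
step 1: K = P̄·Hᵀ·S⁻¹ = [-26291/53093; -8601/53093]
step 1: x' = x̄ + K·y = [-242051/265465, -328021/265465]
step 1: P' = (I − K·H)·P̄ = [3998842/265465 3867387/265465; 3867387/265465 3824382/265465]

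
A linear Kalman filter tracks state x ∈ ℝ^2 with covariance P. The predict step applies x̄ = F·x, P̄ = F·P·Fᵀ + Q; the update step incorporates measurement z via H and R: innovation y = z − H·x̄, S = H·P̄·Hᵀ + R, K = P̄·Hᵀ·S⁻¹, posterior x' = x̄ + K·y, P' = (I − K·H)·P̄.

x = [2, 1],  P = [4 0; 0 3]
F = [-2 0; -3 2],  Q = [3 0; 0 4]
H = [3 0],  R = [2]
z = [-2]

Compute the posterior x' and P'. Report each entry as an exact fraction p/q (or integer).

x̄ = F·x = [-4, -4]
P̄ = F·P·Fᵀ + Q = [19 24; 24 52]
y = z − H·x̄ = [10]
S = H·P̄·Hᵀ + R = [173]
K = P̄·Hᵀ·S⁻¹ = [57/173; 72/173]
x' = x̄ + K·y = [-122/173, 28/173]
P' = (I − K·H)·P̄ = [38/173 48/173; 48/173 3812/173]

x' = [-122/173, 28/173]
P' = [38/173 48/173; 48/173 3812/173]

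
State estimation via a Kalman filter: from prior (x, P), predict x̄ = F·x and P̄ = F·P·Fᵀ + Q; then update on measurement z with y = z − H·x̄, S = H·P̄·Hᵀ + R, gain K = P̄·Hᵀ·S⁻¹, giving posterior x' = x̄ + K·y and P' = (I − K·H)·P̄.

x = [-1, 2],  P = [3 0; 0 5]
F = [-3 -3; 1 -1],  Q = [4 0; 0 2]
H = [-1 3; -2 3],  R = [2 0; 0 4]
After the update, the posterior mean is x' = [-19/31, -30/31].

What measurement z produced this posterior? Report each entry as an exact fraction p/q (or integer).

x̄ = F·x = [-3, -3]
P̄ = F·P·Fᵀ + Q = [76 6; 6 10]
S = H·P̄·Hᵀ + R = [132 188; 188 326]
K = P̄·Hᵀ·S⁻¹ = [1571/1922 -848/961; 555/961 -267/961]
x' − x̄ = [74/31, 63/31] = K·y
y = (KᵀK)⁻¹·Kᵀ·(x' − x̄) = [4, 1]
z = y + H·x̄ = [4, 1] + [-6, -3] = [-2, -2]

z = [-2, -2]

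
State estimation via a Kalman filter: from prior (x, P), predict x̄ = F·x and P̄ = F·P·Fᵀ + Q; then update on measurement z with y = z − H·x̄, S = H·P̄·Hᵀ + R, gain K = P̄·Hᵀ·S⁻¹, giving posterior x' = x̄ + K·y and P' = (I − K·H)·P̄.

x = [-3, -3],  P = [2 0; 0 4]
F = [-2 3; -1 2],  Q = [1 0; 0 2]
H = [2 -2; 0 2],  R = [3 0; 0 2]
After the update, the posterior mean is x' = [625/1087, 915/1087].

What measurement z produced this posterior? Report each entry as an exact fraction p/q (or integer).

x̄ = F·x = [-3, -3]
P̄ = F·P·Fᵀ + Q = [45 28; 28 20]
S = H·P̄·Hᵀ + R = [39 32; 32 82]
K = P̄·Hᵀ·S⁻¹ = [498/1087 548/1087; 16/1087 524/1087]
x' − x̄ = [3886/1087, 4176/1087] = K·y
y = (KᵀK)⁻¹·Kᵀ·(x' − x̄) = [-1, 8]
z = y + H·x̄ = [-1, 8] + [0, -6] = [-1, 2]

z = [-1, 2]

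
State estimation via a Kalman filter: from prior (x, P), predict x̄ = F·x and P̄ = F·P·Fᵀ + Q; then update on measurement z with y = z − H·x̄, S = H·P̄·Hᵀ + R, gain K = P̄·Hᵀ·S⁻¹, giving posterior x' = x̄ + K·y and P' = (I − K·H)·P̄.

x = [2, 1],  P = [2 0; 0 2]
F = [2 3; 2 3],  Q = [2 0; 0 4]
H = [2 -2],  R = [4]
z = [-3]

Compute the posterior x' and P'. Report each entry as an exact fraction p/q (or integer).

x' = [46/7, 55/7]
P' = [192/7 190/7; 190/7 194/7]

x̄ = F·x = [7, 7]
P̄ = F·P·Fᵀ + Q = [28 26; 26 30]
y = z − H·x̄ = [-3]
S = H·P̄·Hᵀ + R = [28]
K = P̄·Hᵀ·S⁻¹ = [1/7; -2/7]
x' = x̄ + K·y = [46/7, 55/7]
P' = (I − K·H)·P̄ = [192/7 190/7; 190/7 194/7]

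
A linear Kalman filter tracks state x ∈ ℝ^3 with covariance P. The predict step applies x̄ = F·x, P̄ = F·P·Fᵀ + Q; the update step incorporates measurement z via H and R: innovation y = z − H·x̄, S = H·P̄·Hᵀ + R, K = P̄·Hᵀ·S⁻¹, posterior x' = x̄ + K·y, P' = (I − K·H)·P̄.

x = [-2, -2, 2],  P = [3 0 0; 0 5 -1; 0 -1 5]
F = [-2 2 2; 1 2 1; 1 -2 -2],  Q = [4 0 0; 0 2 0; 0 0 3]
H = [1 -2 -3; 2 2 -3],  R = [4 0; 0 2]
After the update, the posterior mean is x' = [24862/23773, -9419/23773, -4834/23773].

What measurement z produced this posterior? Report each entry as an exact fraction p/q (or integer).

z = [2, 2]

x̄ = F·x = [4, -4, -2]
P̄ = F·P·Fᵀ + Q = [48 18 -38; 18 26 -21; -38 -21 38]
S = H·P̄·Hᵀ + R = [402 640; 640 1492]
K = P̄·Hᵀ·S⁻¹ = [3819/23773 4563/47546; -13343/47546 21071/95092; -1955/23773 -2858/23773]
x' − x̄ = [-70230/23773, 85673/23773, 42712/23773] = K·y
y = (KᵀK)⁻¹·Kᵀ·(x' − x̄) = [-16, -4]
z = y + H·x̄ = [-16, -4] + [18, 6] = [2, 2]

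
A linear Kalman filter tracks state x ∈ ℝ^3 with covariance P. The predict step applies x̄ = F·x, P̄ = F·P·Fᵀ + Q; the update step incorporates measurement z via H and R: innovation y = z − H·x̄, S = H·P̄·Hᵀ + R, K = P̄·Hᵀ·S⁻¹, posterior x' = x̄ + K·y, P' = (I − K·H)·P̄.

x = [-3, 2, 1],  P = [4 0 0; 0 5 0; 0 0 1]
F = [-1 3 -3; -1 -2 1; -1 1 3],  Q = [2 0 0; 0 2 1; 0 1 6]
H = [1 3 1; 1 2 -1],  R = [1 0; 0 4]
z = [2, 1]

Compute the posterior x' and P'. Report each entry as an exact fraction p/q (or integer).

x' = [55455/7991, -18108/7991, 15832/7991]
P' = [464400/7991 -186192/7991 93460/7991; -186192/7991 76159/7991 -40370/7991; 93460/7991 -40370/7991 30544/7991]

x̄ = F·x = [6, 0, 8]
P̄ = F·P·Fᵀ + Q = [60 -29 10; -29 27 -2; 10 -2 24]
y = z − H·x̄ = [-12, 3]
S = H·P̄·Hᵀ + R = [162 55; 55 68]
K = P̄·Hᵀ·S⁻¹ = [-716/7991 -361/7991; 1915/7991 1624/7991; 2894/7991 -4456/7991]
x' = x̄ + K·y = [55455/7991, -18108/7991, 15832/7991]
P' = (I − K·H)·P̄ = [464400/7991 -186192/7991 93460/7991; -186192/7991 76159/7991 -40370/7991; 93460/7991 -40370/7991 30544/7991]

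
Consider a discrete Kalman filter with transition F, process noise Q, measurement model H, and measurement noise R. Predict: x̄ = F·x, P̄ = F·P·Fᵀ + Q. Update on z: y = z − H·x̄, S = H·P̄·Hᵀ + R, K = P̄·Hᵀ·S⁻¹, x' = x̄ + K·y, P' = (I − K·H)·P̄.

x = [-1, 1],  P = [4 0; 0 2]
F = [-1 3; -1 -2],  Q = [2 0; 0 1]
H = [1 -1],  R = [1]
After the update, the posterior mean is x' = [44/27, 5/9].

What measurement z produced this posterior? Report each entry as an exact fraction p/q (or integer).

x̄ = F·x = [4, -1]
P̄ = F·P·Fᵀ + Q = [24 -8; -8 13]
S = H·P̄·Hᵀ + R = [54]
K = P̄·Hᵀ·S⁻¹ = [16/27; -7/18]
x' − x̄ = [-64/27, 14/9] = K·y
y = (KᵀK)⁻¹·Kᵀ·(x' − x̄) = [-4]
z = y + H·x̄ = [-4] + [5] = [1]

z = [1]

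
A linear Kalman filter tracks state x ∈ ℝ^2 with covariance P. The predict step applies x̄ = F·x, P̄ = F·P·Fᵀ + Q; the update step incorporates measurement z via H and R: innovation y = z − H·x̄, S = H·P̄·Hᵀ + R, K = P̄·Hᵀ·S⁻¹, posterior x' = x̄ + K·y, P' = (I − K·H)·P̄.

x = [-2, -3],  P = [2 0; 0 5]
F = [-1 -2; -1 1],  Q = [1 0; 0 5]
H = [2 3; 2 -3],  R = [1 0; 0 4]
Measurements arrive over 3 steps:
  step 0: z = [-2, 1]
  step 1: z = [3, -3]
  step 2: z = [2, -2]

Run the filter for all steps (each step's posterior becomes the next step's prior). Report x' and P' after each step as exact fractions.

step 0: x' = [-1121/7811, -4061/7811], P' = [2408/7811 -962/7811; -962/7811 1072/7811]
step 1: x' = [2610387/10947359, 9697773/10947359], P' = [2769951/10947359 -1093718/10947359; -1093718/10947359 1389976/10947359]
step 2: x' = [-2784688734/7504391351, 6082740258/7504391351], P' = [3796450993/15008782702 -749575763/7504391351; -749575763/7504391351 952577566/7504391351]

step 0: x̄ = F·x = [8, -1]
step 0: P̄ = F·P·Fᵀ + Q = [23 -8; -8 12]
step 0: y = z − H·x̄ = [-15, -18]
step 0: S = H·P̄·Hᵀ + R = [105 -16; -16 300]
step 0: K = P̄·Hᵀ·S⁻¹ = [1930/7811 3851/15622; 1292/7811 -1285/7811]
step 0: x' = x̄ + K·y = [-1121/7811, -4061/7811]
step 0: P' = (I − K·H)·P̄ = [2408/7811 -962/7811; -962/7811 1072/7811]
step 1: x̄ = F·x = [9243/7811, -2940/7811]
step 1: P̄ = F·P·Fᵀ + Q = [10659/7811 -698/7811; -698/7811 44459/7811]
step 1: y = z − H·x̄ = [13767/7811, -50739/7811]
step 1: S = H·P̄·Hᵀ + R = [442202/7811 -357495/7811; -357495/7811 482387/7811]
step 1: K = P̄·Hᵀ·S⁻¹ = [2258748/10947359 2205264/10947359; 1982492/10947359 -1589341/10947359]
step 1: x' = x̄ + K·y = [2610387/10947359, 9697773/10947359]
step 1: P' = (I − K·H)·P̄ = [2769951/10947359 -1093718/10947359; -1093718/10947359 1389976/10947359]
step 2: x̄ = F·x = [-22005933/10947359, 7087386/10947359]
step 2: P̄ = F·P·Fᵀ + Q = [14902342/10947359 -1103719/10947359; -1103719/10947359 61084158/10947359]
step 2: y = z − H·x̄ = [44644426/10947359, 43379306/10947359]
step 2: S = H·P̄·Hᵀ + R = [607069521/10947359 -490148054/10947359; -490148054/10947359 666400854/10947359]
step 2: K = P̄·Hᵀ·S⁻¹ = [1547723704/7504391351 3022589141/15008782702; 1358581172/7504391351 -1089221056/7504391351]
step 2: x' = x̄ + K·y = [-2784688734/7504391351, 6082740258/7504391351]
step 2: P' = (I − K·H)·P̄ = [3796450993/15008782702 -749575763/7504391351; -749575763/7504391351 952577566/7504391351]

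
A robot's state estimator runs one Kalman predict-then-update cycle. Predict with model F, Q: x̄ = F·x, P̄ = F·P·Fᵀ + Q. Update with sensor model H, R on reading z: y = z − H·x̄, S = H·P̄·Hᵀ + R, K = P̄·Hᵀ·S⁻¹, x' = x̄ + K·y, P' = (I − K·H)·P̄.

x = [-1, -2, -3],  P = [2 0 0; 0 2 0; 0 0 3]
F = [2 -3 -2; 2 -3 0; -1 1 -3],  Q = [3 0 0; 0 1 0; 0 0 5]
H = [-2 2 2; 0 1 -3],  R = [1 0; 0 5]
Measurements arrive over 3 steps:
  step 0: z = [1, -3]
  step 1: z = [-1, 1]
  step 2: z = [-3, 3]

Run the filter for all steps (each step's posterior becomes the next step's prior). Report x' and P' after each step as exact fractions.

step 0: x̄ = F·x = [10, 4, 8]
step 0: P̄ = F·P·Fᵀ + Q = [41 26 8; 26 27 -10; 8 -10 36]
step 0: y = z − H·x̄ = [-3, 17]
step 0: S = H·P̄·Hᵀ + R = [65 -126; -126 416]
step 0: K = P̄·Hᵀ·S⁻¹ = [-1393/2791 -817/5582; -153/5582 1437/11164; 27/2791 -1567/5582]
step 0: x' = x̄ + K·y = [50289/5582, 70003/11164, 17855/5582]
step 0: P' = (I − K·H)·P̄ = [95746/2791 141553/5582 24273/2791; 141553/5582 214011/11164 34471/5582; 24273/2791 34471/5582 7051/2791]
step 1: x̄ = F·x = [-80273/11164, -8853/11164, -137705/11164]
step 1: P̄ = F·P·Fᵀ + Q = [257639/11164 86047/11164 270979/11164; 86047/11164 71927/11164 45455/11164; 270979/11164 45455/11164 509339/11164]
step 1: y = z − H·x̄ = [60703/5582, -196549/5582]
step 1: S = H·P̄·Hᵀ + R = [218554/2791 -410055/2791; -410055/2791 1109767/2791]
step 1: K = P̄·Hᵀ·S⁻¹ = [-6939453/26656723 -13858195/53313446; 3862950/26656723 2080789/53313446; 1971075/26656723 -16349039/53313446]
step 1: x' = x̄ + K·y = [-46308131/53313446, -15763495/26656723, -39067797/53313446]
step 1: P' = (I − K·H)·P̄ = [287576371/26656723 408837223/53313446 79688033/26656723; 408837223/53313446 156063058/26656723 100574057/53313446; 79688033/26656723 100574057/53313446 30386542/26656723]
step 2: x̄ = F·x = [40050151/26656723, 982354/26656723, 65992266/26656723]
step 2: P̄ = F·P·Fᵀ + Q = [269306083/26656723 84819707/26656723 194327461/26656723; 84819707/26656723 128506391/26656723 -46793800/26656723; 194327461/26656723 -46793800/26656723 617970726/26656723]
step 2: y = z − H·x̄ = [-133819107/26656723, 276964613/26656723]
step 2: S = H·P̄·Hᵀ + R = [1482261779/26656723 -2267311022/26656723; -2267311022/26656723 6104289340/26656723]
step 2: K = P̄·Hᵀ·S⁻¹ = [-2366532604/9161515057 -1626657873/9161515057; 10723725907/73292120456 14423096895/146584240912; 2732000577/36646060228 -20791639187/73292120456]
step 2: x' = x̄ + K·y = [8743785682/9161515057, 47590478995/146584240912, -62011483831/73292120456]
step 2: P' = (I − K·H)·P̄ = [63904703981/9161515057 45007755918/9161515057 17713681761/9161515057; 45007755918/9161515057 566164736565/146584240912 82341542015/73292120456; 17713681761/9161515057 82341542015/73292120456 31049956325/36646060228]

step 0: x' = [50289/5582, 70003/11164, 17855/5582], P' = [95746/2791 141553/5582 24273/2791; 141553/5582 214011/11164 34471/5582; 24273/2791 34471/5582 7051/2791]
step 1: x' = [-46308131/53313446, -15763495/26656723, -39067797/53313446], P' = [287576371/26656723 408837223/53313446 79688033/26656723; 408837223/53313446 156063058/26656723 100574057/53313446; 79688033/26656723 100574057/53313446 30386542/26656723]
step 2: x' = [8743785682/9161515057, 47590478995/146584240912, -62011483831/73292120456], P' = [63904703981/9161515057 45007755918/9161515057 17713681761/9161515057; 45007755918/9161515057 566164736565/146584240912 82341542015/73292120456; 17713681761/9161515057 82341542015/73292120456 31049956325/36646060228]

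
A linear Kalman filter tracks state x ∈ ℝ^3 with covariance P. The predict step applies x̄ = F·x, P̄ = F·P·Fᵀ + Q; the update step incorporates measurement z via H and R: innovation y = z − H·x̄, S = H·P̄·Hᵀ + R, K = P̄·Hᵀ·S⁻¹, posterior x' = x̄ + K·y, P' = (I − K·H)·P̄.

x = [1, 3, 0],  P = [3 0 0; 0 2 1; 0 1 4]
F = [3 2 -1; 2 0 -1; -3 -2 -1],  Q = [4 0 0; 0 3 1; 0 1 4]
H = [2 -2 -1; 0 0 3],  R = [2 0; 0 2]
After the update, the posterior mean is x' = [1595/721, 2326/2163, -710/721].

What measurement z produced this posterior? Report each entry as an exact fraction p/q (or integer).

x̄ = F·x = [9, 2, -9]
P̄ = F·P·Fᵀ + Q = [39 20 -31; 20 19 -11; -31 -11 47]
S = H·P̄·Hᵀ + R = [201 -261; -261 425]
K = P̄·Hᵀ·S⁻¹ = [421/1442 -57/1442; -386/2163 -135/721; -29/2884 939/2884]
x' − x̄ = [-4894/721, -2000/2163, 5779/721] = K·y
y = (KᵀK)⁻¹·Kᵀ·(x' − x̄) = [-20, 24]
z = y + H·x̄ = [-20, 24] + [23, -27] = [3, -3]

z = [3, -3]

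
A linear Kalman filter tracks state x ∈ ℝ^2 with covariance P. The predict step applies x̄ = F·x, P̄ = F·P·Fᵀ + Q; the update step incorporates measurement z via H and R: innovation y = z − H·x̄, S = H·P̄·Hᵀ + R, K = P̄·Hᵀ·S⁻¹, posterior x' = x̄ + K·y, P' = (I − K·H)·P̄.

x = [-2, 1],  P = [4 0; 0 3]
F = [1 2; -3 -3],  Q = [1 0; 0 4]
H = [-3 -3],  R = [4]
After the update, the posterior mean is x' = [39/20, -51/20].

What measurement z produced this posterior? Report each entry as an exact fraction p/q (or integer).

x̄ = F·x = [0, 3]
P̄ = F·P·Fᵀ + Q = [17 -30; -30 67]
S = H·P̄·Hᵀ + R = [220]
K = P̄·Hᵀ·S⁻¹ = [39/220; -111/220]
x' − x̄ = [39/20, -111/20] = K·y
y = (KᵀK)⁻¹·Kᵀ·(x' − x̄) = [11]
z = y + H·x̄ = [11] + [-9] = [2]

z = [2]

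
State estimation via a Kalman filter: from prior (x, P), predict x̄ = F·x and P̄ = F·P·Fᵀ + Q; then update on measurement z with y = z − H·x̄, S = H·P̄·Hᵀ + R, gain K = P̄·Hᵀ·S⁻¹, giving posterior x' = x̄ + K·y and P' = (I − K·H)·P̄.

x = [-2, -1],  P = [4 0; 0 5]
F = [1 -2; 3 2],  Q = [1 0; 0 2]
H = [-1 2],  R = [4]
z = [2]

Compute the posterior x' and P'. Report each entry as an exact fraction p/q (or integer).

x' = [-738/293, -112/293]
P' = [5644/293 2740/293; 2740/293 1618/293]

x̄ = F·x = [0, -8]
P̄ = F·P·Fᵀ + Q = [25 -8; -8 58]
y = z − H·x̄ = [18]
S = H·P̄·Hᵀ + R = [293]
K = P̄·Hᵀ·S⁻¹ = [-41/293; 124/293]
x' = x̄ + K·y = [-738/293, -112/293]
P' = (I − K·H)·P̄ = [5644/293 2740/293; 2740/293 1618/293]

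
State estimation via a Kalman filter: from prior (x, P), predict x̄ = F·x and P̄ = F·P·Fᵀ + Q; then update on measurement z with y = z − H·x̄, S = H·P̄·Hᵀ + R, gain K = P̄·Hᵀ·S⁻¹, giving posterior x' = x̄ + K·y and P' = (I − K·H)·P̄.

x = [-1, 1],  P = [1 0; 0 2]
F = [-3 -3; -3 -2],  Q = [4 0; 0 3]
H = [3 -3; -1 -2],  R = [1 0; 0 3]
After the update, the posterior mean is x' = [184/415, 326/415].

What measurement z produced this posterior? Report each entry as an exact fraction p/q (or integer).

z = [-1, -2]

x̄ = F·x = [0, 1]
P̄ = F·P·Fᵀ + Q = [31 21; 21 20]
S = H·P̄·Hᵀ + R = [82 -36; -36 198]
K = P̄·Hᵀ·S⁻¹ = [92/415 -2453/7470; -89/830 -2447/7470]
x' − x̄ = [184/415, -89/415] = K·y
y = (KᵀK)⁻¹·Kᵀ·(x' − x̄) = [2, 0]
z = y + H·x̄ = [2, 0] + [-3, -2] = [-1, -2]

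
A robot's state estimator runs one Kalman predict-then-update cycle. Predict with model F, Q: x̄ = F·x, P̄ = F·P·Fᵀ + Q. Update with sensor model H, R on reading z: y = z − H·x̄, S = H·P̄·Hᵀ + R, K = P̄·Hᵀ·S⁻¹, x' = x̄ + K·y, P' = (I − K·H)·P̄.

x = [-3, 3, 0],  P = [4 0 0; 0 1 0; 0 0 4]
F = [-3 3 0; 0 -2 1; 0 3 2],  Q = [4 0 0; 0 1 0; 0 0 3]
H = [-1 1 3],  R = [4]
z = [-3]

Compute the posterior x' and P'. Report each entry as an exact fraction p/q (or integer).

x' = [1320/71, -915/142, 1047/142]
P' = [3283/71 -279/71 1178/71; -279/71 2115/284 -1049/284; 1178/71 -1049/284 2023/284]

x̄ = F·x = [18, -6, 9]
P̄ = F·P·Fᵀ + Q = [49 -6 9; -6 9 2; 9 2 28]
y = z − H·x̄ = [-6]
S = H·P̄·Hᵀ + R = [284]
K = P̄·Hᵀ·S⁻¹ = [-7/71; 21/284; 77/284]
x' = x̄ + K·y = [1320/71, -915/142, 1047/142]
P' = (I − K·H)·P̄ = [3283/71 -279/71 1178/71; -279/71 2115/284 -1049/284; 1178/71 -1049/284 2023/284]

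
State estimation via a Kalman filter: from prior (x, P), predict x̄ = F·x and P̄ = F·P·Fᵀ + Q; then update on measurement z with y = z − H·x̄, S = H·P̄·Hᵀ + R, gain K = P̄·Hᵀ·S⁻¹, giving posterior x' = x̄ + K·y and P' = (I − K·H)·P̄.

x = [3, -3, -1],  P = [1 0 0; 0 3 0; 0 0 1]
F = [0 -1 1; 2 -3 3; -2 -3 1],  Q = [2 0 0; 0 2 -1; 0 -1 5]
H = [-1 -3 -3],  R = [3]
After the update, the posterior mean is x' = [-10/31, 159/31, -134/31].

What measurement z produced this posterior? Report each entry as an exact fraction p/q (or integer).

z = [-2]

x̄ = F·x = [2, 12, 2]
P̄ = F·P·Fᵀ + Q = [6 12 10; 12 42 25; 10 25 37]
S = H·P̄·Hᵀ + R = [1302]
K = P̄·Hᵀ·S⁻¹ = [-12/217; -71/434; -14/93]
x' − x̄ = [-72/31, -213/31, -196/31] = K·y
y = (KᵀK)⁻¹·Kᵀ·(x' − x̄) = [42]
z = y + H·x̄ = [42] + [-44] = [-2]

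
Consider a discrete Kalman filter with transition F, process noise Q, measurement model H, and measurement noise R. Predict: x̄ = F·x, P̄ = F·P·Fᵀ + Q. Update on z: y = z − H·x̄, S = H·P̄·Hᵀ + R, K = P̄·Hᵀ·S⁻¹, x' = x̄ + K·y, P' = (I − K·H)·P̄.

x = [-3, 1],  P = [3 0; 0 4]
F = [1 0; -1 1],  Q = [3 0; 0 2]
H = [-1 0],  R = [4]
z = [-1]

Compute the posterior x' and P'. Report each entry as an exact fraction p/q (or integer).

x' = [-3/5, 14/5]
P' = [12/5 -6/5; -6/5 81/10]

x̄ = F·x = [-3, 4]
P̄ = F·P·Fᵀ + Q = [6 -3; -3 9]
y = z − H·x̄ = [-4]
S = H·P̄·Hᵀ + R = [10]
K = P̄·Hᵀ·S⁻¹ = [-3/5; 3/10]
x' = x̄ + K·y = [-3/5, 14/5]
P' = (I − K·H)·P̄ = [12/5 -6/5; -6/5 81/10]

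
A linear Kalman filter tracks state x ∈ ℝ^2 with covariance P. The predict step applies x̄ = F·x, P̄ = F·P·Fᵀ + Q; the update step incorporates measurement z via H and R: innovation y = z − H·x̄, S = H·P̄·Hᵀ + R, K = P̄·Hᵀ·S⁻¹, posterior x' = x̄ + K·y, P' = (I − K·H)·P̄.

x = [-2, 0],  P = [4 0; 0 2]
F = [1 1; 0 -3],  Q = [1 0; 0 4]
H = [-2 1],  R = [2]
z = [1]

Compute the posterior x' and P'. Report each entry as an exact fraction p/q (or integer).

x̄ = F·x = [-2, 0]
P̄ = F·P·Fᵀ + Q = [7 -6; -6 22]
y = z − H·x̄ = [-3]
S = H·P̄·Hᵀ + R = [76]
K = P̄·Hᵀ·S⁻¹ = [-5/19; 17/38]
x' = x̄ + K·y = [-23/19, -51/38]
P' = (I − K·H)·P̄ = [33/19 56/19; 56/19 129/19]

x' = [-23/19, -51/38]
P' = [33/19 56/19; 56/19 129/19]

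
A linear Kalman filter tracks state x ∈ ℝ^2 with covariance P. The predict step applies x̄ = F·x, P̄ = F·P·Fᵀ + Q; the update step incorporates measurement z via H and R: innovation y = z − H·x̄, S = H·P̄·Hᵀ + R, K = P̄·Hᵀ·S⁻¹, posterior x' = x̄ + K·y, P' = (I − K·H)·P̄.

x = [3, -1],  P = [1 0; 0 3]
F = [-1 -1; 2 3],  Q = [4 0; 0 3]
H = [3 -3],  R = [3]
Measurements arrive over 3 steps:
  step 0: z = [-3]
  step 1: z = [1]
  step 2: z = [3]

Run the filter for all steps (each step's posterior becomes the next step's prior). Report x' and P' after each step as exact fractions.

step 0: x̄ = F·x = [-2, 3]
step 0: P̄ = F·P·Fᵀ + Q = [8 -11; -11 34]
step 0: y = z − H·x̄ = [12]
step 0: S = H·P̄·Hᵀ + R = [579]
step 0: K = P̄·Hᵀ·S⁻¹ = [19/193; -45/193]
step 0: x' = x̄ + K·y = [-158/193, 39/193]
step 0: P' = (I − K·H)·P̄ = [461/193 442/193; 442/193 487/193]
step 1: x̄ = F·x = [119/193, -199/193]
step 1: P̄ = F·P·Fᵀ + Q = [2604/193 -4593/193; -4593/193 12110/193]
step 1: y = z − H·x̄ = [-761/193]
step 1: S = H·P̄·Hᵀ + R = [215679/193]
step 1: K = P̄·Hᵀ·S⁻¹ = [7197/71893; -16703/71893]
step 1: x' = x̄ + K·y = [15950/71893, -8268/71893]
step 1: P' = (I − K·H)·P̄ = [164865/71893 157668/71893; 157668/71893 174371/71893]
step 2: x̄ = F·x = [-7682/71893, 7096/71893]
step 2: P̄ = F·P·Fᵀ + Q = [942144/71893 -1641183/71893; -1641183/71893 4336494/71893]
step 2: y = z − H·x̄ = [260013/71893]
step 2: S = H·P̄·Hᵀ + R = [77264715/71893]
step 2: K = P̄·Hᵀ·S⁻¹ = [2583327/25754905; -5977677/25754905]
step 2: x' = x̄ + K·y = [6591037/25754905, -19077197/25754905]
step 2: P' = (I − K·H)·P̄ = [59033481/25754905 56450154/25754905; 56450154/25754905 62427831/25754905]

step 0: x' = [-158/193, 39/193], P' = [461/193 442/193; 442/193 487/193]
step 1: x' = [15950/71893, -8268/71893], P' = [164865/71893 157668/71893; 157668/71893 174371/71893]
step 2: x' = [6591037/25754905, -19077197/25754905], P' = [59033481/25754905 56450154/25754905; 56450154/25754905 62427831/25754905]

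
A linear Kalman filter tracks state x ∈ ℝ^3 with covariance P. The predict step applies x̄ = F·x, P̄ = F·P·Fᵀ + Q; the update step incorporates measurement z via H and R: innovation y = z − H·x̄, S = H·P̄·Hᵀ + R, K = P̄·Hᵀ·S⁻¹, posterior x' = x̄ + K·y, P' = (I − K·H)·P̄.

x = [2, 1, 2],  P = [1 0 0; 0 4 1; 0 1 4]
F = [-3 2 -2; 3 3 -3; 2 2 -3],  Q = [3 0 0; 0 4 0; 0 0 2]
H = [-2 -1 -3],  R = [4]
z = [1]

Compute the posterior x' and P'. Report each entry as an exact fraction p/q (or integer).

x' = [-8596/1331, 7281/1331, 2844/1331]
P' = [18675/1331 -10917/1331 -8583/1331; -10917/1331 14101/1331 2943/1331; -8583/1331 2943/1331 5057/1331]

x̄ = F·x = [-8, 3, 0]
P̄ = F·P·Fᵀ + Q = [36 27 24; 27 67 51; 24 51 46]
y = z − H·x̄ = [-12]
S = H·P̄·Hᵀ + R = [1331]
K = P̄·Hᵀ·S⁻¹ = [-171/1331; -274/1331; -237/1331]
x' = x̄ + K·y = [-8596/1331, 7281/1331, 2844/1331]
P' = (I − K·H)·P̄ = [18675/1331 -10917/1331 -8583/1331; -10917/1331 14101/1331 2943/1331; -8583/1331 2943/1331 5057/1331]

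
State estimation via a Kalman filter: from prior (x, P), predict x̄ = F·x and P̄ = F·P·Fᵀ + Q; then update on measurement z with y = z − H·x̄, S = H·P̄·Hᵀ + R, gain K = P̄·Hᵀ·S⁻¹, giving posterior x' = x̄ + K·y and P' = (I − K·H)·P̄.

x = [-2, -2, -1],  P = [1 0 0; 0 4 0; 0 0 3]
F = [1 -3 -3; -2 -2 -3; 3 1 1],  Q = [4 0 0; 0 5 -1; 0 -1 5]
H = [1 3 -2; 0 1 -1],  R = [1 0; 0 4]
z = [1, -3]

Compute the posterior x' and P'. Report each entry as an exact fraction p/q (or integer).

x' = [1782/1115, -54/1115, 339/1115]
P' = [10869/1115 -1343/1115 3141/1115; -1343/1115 3967/2230 4371/2230; 3141/1115 4371/2230 1923/446]

x̄ = F·x = [7, 11, -9]
P̄ = F·P·Fᵀ + Q = [68 49 -18; 49 52 -24; -18 -24 21]
y = z − H·x̄ = [-57, -23]
S = H·P̄·Hᵀ + R = [1275 385; 385 125]
K = P̄·Hᵀ·S⁻¹ = [558/1115 -1121/1115; 473/2230 -101/2230; 33/446 -1311/2230]
x' = x̄ + K·y = [1782/1115, -54/1115, 339/1115]
P' = (I − K·H)·P̄ = [10869/1115 -1343/1115 3141/1115; -1343/1115 3967/2230 4371/2230; 3141/1115 4371/2230 1923/446]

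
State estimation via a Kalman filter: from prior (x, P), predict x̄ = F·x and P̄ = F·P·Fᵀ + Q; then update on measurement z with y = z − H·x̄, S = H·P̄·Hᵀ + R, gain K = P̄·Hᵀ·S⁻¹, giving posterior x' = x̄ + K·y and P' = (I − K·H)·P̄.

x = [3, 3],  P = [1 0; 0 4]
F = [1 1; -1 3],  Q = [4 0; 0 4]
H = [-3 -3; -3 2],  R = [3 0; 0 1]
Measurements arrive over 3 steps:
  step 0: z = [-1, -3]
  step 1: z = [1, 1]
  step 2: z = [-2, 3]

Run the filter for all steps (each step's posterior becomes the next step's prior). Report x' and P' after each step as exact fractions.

step 0: x' = [2981/3786, -7133/18930], P' = [349/3786 151/3786; 151/3786 3017/18930]
step 1: x' = [-179406/546067, -863924/16928077], P' = [49804/546067 20920/546067; 20920/546067 2626492/16928077]
step 2: x' = [-377379878/1113750299, 1086813802/1113750299], P' = [2742414500/30071258073 1151590336/30071258073; 1151590336/30071258073 4664834516/30071258073]

step 0: x̄ = F·x = [6, 6]
step 0: P̄ = F·P·Fᵀ + Q = [9 11; 11 41]
step 0: y = z − H·x̄ = [35, 3]
step 0: S = H·P̄·Hᵀ + R = [651 -132; -132 114]
step 0: K = P̄·Hᵀ·S⁻¹ = [-250/1893 -745/3786; -1886/9465 3769/18930]
step 0: x' = x̄ + K·y = [2981/3786, -7133/18930]
step 0: P' = (I − K·H)·P̄ = [349/3786 151/3786; 151/3786 3017/18930]
step 1: x̄ = F·x = [3886/9465, -18152/9465]
step 1: P̄ = F·P·Fᵀ + Q = [40996/9465 4408/9465; 4408/9465 50044/9465]
step 1: y = z − H·x̄ = [-11111/3155, 57427/9465]
step 1: S = H·P̄·Hᵀ + R = [309033/3155 27308/3155; 27308/3155 525709/9465]
step 1: K = P̄·Hᵀ·S⁻¹ = [-70724/546067 -107572/546067; -3275012/16928077 3307424/16928077]
step 1: x' = x̄ + K·y = [-179406/546067, -863924/16928077]
step 1: P' = (I − K·H)·P̄ = [49804/546067 20920/546067; 20920/546067 2626492/16928077]
step 2: x̄ = F·x = [-6425510/16928077, 2969814/16928077]
step 2: P̄ = F·P·Fᵀ + Q = [73179764/16928077 7632592/16928077; 7632592/16928077 89003540/16928077]
step 2: y = z − H·x̄ = [-44223242/16928077, 25568073/16928077]
step 2: S = H·P̄·Hᵀ + R = [1647820623/16928077 147494412/16928077; 147494412/16928077 939969009/16928077]
step 2: K = P̄·Hᵀ·S⁻¹ = [-432667204/3341250897 -5924062828/30071258073; -646269428/3341250897 5874898024/30071258073]
step 2: x' = x̄ + K·y = [-377379878/1113750299, 1086813802/1113750299]
step 2: P' = (I − K·H)·P̄ = [2742414500/30071258073 1151590336/30071258073; 1151590336/30071258073 4664834516/30071258073]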